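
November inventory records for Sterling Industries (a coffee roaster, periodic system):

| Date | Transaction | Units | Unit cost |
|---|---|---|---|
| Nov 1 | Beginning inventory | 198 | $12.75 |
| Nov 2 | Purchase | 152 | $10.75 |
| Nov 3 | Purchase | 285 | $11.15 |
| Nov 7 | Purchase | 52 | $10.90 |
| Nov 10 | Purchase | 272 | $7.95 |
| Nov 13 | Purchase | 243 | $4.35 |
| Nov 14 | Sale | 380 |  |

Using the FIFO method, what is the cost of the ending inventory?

Ending inventory = $6,629.50

Nov 14, 380 sold [FIFO — oldest first]: 198 @ $12.75 + 152 @ $10.75 + 30 @ $11.15 = $4,493.00
Ending inventory: 255 @ $11.15 + 52 @ $10.90 + 272 @ $7.95 + 243 @ $4.35 = $6,629.50
Check: goods available $11,122.50 = COGS $4,493.00 + ending $6,629.50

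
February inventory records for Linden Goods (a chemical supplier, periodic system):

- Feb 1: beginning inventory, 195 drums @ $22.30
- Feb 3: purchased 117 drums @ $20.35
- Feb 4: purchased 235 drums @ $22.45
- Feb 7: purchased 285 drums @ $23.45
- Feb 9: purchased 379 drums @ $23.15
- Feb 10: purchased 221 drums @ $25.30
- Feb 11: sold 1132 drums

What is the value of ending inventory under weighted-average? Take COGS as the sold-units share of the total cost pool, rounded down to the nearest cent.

Ending inventory = $6,924.64

Feb 11, sell 1132: 1132/1432 × $33,053.60 → $26,128.96
Ending inventory (cost pool remaining) = $6,924.64
Check: goods available $33,053.60 = COGS $26,128.96 + ending $6,924.64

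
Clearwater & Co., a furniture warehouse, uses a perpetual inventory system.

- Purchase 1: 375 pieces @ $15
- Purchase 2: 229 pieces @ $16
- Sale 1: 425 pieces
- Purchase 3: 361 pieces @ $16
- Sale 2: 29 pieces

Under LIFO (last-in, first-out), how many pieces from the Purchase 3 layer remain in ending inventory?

332

Sale 1 (425) [LIFO — newest first]: 229 @ $16 + 196 @ $15 = $6,604
Sale 2 (29) [LIFO — newest first]: 29 @ $16 = $464
Total COGS = $6,604 + $464 = $7,068
Ending inventory: 179 @ $15 + 332 @ $16 = $7,997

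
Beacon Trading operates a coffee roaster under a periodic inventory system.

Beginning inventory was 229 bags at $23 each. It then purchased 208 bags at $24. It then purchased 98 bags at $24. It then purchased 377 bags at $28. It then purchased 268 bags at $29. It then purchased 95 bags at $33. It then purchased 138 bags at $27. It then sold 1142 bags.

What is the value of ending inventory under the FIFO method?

Ending inventory = $7,963

Sale 1 (1142) [FIFO — oldest first]: 229 @ $23 + 208 @ $24 + 98 @ $24 + 377 @ $28 + 230 @ $29 = $29,837
Ending inventory: 38 @ $29 + 95 @ $33 + 138 @ $27 = $7,963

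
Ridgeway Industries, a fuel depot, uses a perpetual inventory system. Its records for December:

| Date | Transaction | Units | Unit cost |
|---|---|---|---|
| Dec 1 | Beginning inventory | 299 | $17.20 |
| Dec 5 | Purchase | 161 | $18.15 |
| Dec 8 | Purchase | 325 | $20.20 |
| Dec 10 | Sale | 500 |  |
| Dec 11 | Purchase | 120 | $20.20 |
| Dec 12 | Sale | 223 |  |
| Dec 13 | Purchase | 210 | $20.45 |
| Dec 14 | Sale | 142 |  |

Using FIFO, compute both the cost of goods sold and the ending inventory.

COGS = $16,245.95; ending inventory = $5,102.50

Dec 10, 500 sold [FIFO — oldest first]: 299 @ $17.20 + 161 @ $18.15 + 40 @ $20.20 = $8,872.95
Dec 12, 223 sold [FIFO — oldest first]: 223 @ $20.20 = $4,504.60
Dec 14, 142 sold [FIFO — oldest first]: 62 @ $20.20 + 80 @ $20.20 = $2,868.40
Total COGS = $8,872.95 + $4,504.60 + $2,868.40 = $16,245.95
Ending inventory: 40 @ $20.20 + 210 @ $20.45 = $5,102.50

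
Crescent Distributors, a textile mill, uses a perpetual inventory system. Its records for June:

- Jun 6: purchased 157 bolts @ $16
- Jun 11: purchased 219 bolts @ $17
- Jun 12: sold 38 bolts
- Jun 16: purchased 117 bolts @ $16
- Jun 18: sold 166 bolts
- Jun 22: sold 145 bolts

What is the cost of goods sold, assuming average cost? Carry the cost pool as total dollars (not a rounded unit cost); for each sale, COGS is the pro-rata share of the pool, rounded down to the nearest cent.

COGS = $5,740.69

After Jun 6: 157 on hand, pool $2,512.00 (≈ $16.0000 each)
After Jun 11: 376 on hand, pool $6,235.00 (≈ $16.5824 each)
Jun 12, sell 38: 38/376 × $6,235.00 → $630.13
After Jun 16: 455 on hand, pool $7,476.87 (≈ $16.4327 each)
Jun 18, sell 166: 166/455 × $7,476.87 → $2,727.82
Jun 22, sell 145: 145/289 × $4,749.05 → $2,382.74
Total COGS = $630.13 + $2,727.82 + $2,382.74 = $5,740.69
Ending inventory (cost pool remaining) = $2,366.31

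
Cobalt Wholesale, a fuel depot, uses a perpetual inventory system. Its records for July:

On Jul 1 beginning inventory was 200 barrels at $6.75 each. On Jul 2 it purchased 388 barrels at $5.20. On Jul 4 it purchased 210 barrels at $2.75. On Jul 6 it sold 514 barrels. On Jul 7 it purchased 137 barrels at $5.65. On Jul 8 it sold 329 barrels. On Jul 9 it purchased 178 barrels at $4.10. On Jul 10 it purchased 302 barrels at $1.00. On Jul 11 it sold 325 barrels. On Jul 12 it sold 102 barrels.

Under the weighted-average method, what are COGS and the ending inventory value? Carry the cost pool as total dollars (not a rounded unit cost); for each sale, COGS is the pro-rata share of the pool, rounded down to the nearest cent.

COGS = $5,368.73; ending inventory = $382.22

After Jul 1: 200 on hand, pool $1,350.00 (≈ $6.7500 each)
After Jul 2: 588 on hand, pool $3,367.60 (≈ $5.7272 each)
After Jul 4: 798 on hand, pool $3,945.10 (≈ $4.9437 each)
Jul 6, sell 514: 514/798 × $3,945.10 → $2,541.07
After Jul 7: 421 on hand, pool $2,178.08 (≈ $5.1736 each)
Jul 8, sell 329: 329/421 × $2,178.08 → $1,702.11
After Jul 9: 270 on hand, pool $1,205.77 (≈ $4.4658 each)
After Jul 10: 572 on hand, pool $1,507.77 (≈ $2.6360 each)
Jul 11, sell 325: 325/572 × $1,507.77 → $856.68
Jul 12, sell 102: 102/247 × $651.09 → $268.87
Total COGS = $2,541.07 + $1,702.11 + $856.68 + $268.87 = $5,368.73
Ending inventory (cost pool remaining) = $382.22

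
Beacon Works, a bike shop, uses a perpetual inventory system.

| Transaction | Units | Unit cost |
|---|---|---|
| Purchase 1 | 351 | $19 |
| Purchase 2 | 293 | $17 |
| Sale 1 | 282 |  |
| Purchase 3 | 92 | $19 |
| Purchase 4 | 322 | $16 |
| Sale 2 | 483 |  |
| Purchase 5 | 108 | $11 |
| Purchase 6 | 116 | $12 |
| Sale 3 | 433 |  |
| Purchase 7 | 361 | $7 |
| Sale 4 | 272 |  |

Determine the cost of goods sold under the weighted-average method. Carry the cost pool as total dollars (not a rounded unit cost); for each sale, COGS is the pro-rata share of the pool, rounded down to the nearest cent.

COGS = $22,190.88

After Purchase 1: 351 on hand, pool $6,669.00 (≈ $19.0000 each)
After Purchase 2: 644 on hand, pool $11,650.00 (≈ $18.0901 each)
Sale 1, sell 282: 282/644 × $11,650.00 → $5,101.39
After Purchase 3: 454 on hand, pool $8,296.61 (≈ $18.2745 each)
After Purchase 4: 776 on hand, pool $13,448.61 (≈ $17.3307 each)
Sale 2, sell 483: 483/776 × $13,448.61 → $8,370.71
After Purchase 5: 401 on hand, pool $6,265.90 (≈ $15.6257 each)
After Purchase 6: 517 on hand, pool $7,657.90 (≈ $14.8122 each)
Sale 3, sell 433: 433/517 × $7,657.90 → $6,413.67
After Purchase 7: 445 on hand, pool $3,771.23 (≈ $8.4747 each)
Sale 4, sell 272: 272/445 × $3,771.23 → $2,305.11
Total COGS = $5,101.39 + $8,370.71 + $6,413.67 + $2,305.11 = $22,190.88
Ending inventory (cost pool remaining) = $1,466.12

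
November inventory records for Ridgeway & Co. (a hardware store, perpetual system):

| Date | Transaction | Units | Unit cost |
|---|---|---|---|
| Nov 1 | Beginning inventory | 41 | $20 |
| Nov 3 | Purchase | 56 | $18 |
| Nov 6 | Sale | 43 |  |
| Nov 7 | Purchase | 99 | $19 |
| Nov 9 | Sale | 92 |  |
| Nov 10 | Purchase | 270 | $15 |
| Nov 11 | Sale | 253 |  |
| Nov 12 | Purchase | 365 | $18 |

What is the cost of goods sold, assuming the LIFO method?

Nov 6, 43 sold [LIFO — newest first]: 43 @ $18 = $774
Nov 9, 92 sold [LIFO — newest first]: 92 @ $19 = $1,748
Nov 11, 253 sold [LIFO — newest first]: 253 @ $15 = $3,795
Total COGS = $774 + $1,748 + $3,795 = $6,317
Ending inventory: 41 @ $20 + 13 @ $18 + 7 @ $19 + 17 @ $15 + 365 @ $18 = $8,012

COGS = $6,317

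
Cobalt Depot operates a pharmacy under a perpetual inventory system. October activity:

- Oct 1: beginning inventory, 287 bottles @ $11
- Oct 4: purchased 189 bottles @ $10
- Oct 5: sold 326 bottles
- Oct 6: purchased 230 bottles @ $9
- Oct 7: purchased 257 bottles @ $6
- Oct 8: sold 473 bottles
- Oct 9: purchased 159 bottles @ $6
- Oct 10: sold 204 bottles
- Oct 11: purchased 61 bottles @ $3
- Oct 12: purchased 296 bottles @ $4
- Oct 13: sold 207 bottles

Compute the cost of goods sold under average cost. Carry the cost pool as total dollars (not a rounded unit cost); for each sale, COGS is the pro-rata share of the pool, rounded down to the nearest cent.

COGS = $9,729.96

After Oct 1: 287 on hand, pool $3,157.00 (≈ $11.0000 each)
After Oct 4: 476 on hand, pool $5,047.00 (≈ $10.6029 each)
Oct 5, sell 326: 326/476 × $5,047.00 → $3,456.55
After Oct 6: 380 on hand, pool $3,660.45 (≈ $9.6328 each)
After Oct 7: 637 on hand, pool $5,202.45 (≈ $8.1671 each)
Oct 8, sell 473: 473/637 × $5,202.45 → $3,863.04
After Oct 9: 323 on hand, pool $2,293.41 (≈ $7.1003 each)
Oct 10, sell 204: 204/323 × $2,293.41 → $1,448.46
After Oct 11: 180 on hand, pool $1,027.95 (≈ $5.7108 each)
After Oct 12: 476 on hand, pool $2,211.95 (≈ $4.6470 each)
Oct 13, sell 207: 207/476 × $2,211.95 → $961.91
Total COGS = $3,456.55 + $3,863.04 + $1,448.46 + $961.91 = $9,729.96
Ending inventory (cost pool remaining) = $1,250.04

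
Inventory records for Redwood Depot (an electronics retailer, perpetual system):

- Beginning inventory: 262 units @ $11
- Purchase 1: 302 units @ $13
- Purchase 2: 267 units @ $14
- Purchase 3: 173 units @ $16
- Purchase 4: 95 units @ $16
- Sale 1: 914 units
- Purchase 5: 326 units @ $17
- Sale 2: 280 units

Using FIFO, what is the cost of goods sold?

Sale 1 (914) [FIFO — oldest first]: 262 @ $11 + 302 @ $13 + 267 @ $14 + 83 @ $16 = $11,874
Sale 2 (280) [FIFO — oldest first]: 90 @ $16 + 95 @ $16 + 95 @ $17 = $4,575
Total COGS = $11,874 + $4,575 = $16,449
Ending inventory: 231 @ $17 = $3,927
Check: goods available $20,376 = COGS $16,449 + ending $3,927

COGS = $16,449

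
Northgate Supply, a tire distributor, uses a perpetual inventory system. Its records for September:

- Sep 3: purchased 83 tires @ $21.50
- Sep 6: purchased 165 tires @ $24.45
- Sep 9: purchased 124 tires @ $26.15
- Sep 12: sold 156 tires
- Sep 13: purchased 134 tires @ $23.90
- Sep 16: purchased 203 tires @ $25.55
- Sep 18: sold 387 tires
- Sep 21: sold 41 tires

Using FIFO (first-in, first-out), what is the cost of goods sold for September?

COGS = $14,256.85

Sep 12, 156 sold [FIFO — oldest first]: 83 @ $21.50 + 73 @ $24.45 = $3,569.35
Sep 18, 387 sold [FIFO — oldest first]: 92 @ $24.45 + 124 @ $26.15 + 134 @ $23.90 + 37 @ $25.55 = $9,639.95
Sep 21, 41 sold [FIFO — oldest first]: 41 @ $25.55 = $1,047.55
Total COGS = $3,569.35 + $9,639.95 + $1,047.55 = $14,256.85
Ending inventory: 125 @ $25.55 = $3,193.75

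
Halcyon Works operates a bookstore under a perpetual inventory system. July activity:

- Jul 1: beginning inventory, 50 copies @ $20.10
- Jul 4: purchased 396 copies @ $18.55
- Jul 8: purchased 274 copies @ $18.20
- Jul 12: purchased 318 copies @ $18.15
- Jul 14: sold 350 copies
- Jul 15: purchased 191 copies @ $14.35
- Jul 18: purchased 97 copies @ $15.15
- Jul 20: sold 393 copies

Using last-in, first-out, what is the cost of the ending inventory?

Jul 14, 350 sold [LIFO — newest first]: 318 @ $18.15 + 32 @ $18.20 = $6,354.10
Jul 20, 393 sold [LIFO — newest first]: 97 @ $15.15 + 191 @ $14.35 + 105 @ $18.20 = $6,121.40
Total COGS = $6,354.10 + $6,121.40 = $12,475.50
Ending inventory: 50 @ $20.10 + 396 @ $18.55 + 137 @ $18.20 = $10,844.20

Ending inventory = $10,844.20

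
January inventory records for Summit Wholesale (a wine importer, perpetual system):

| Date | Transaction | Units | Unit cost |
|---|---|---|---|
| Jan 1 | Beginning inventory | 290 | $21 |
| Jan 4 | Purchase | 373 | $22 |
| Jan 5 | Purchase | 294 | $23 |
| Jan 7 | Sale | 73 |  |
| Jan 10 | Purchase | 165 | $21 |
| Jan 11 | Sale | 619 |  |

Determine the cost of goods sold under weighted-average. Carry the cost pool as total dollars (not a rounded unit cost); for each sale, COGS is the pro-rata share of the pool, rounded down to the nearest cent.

COGS = $15,129.11

After Jan 1: 290 on hand, pool $6,090.00 (≈ $21.0000 each)
After Jan 4: 663 on hand, pool $14,296.00 (≈ $21.5626 each)
After Jan 5: 957 on hand, pool $21,058.00 (≈ $22.0042 each)
Jan 7, sell 73: 73/957 × $21,058.00 → $1,606.30
After Jan 10: 1049 on hand, pool $22,916.70 (≈ $21.8462 each)
Jan 11, sell 619: 619/1049 × $22,916.70 → $13,522.81
Total COGS = $1,606.30 + $13,522.81 = $15,129.11
Ending inventory (cost pool remaining) = $9,393.89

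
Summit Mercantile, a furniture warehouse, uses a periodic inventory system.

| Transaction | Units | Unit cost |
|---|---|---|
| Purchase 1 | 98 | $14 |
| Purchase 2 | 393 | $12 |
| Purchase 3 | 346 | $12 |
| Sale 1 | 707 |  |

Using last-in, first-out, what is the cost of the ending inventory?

Ending inventory = $1,756

Sale 1 (707) [LIFO — newest first]: 346 @ $12 + 361 @ $12 = $8,484
Ending inventory: 98 @ $14 + 32 @ $12 = $1,756
Check: goods available $10,240 = COGS $8,484 + ending $1,756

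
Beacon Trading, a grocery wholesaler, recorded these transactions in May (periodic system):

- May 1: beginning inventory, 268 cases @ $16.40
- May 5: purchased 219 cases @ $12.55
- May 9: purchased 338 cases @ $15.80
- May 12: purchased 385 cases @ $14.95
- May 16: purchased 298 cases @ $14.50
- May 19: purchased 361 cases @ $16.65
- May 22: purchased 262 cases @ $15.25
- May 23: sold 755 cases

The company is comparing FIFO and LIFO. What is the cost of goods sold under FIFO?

FIFO COGS: 268 @ $16.40 + 219 @ $12.55 + 268 @ $15.80 = $11,378.05
LIFO COGS: 262 @ $15.25 + 361 @ $16.65 + 132 @ $14.50 = $11,920.15

COGS = $11,378.05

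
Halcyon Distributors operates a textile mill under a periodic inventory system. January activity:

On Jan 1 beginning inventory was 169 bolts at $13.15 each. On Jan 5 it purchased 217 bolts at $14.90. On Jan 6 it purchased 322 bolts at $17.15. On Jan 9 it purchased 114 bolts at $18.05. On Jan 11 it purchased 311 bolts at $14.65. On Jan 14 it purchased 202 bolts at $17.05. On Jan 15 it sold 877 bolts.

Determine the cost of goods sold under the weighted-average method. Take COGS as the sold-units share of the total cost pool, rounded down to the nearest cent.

COGS = $13,819.08

Jan 15, sell 877: 877/1335 × $21,035.90 → $13,819.08
Ending inventory (cost pool remaining) = $7,216.82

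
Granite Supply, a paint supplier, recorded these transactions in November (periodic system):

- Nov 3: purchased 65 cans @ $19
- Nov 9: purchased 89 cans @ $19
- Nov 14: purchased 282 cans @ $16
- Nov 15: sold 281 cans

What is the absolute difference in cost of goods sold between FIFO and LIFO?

$462

FIFO COGS: 65 @ $19 + 89 @ $19 + 127 @ $16 = $4,958
LIFO COGS: 281 @ $16 = $4,496
Difference = |$4,958 − $4,496| = $462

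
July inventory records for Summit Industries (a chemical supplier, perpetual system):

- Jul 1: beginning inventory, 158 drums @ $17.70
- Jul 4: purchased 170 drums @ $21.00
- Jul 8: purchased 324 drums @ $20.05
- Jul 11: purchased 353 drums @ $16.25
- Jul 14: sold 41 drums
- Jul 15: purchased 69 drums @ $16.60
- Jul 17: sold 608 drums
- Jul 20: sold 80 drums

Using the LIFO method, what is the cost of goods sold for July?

COGS = $13,037.00

Jul 14, 41 sold [LIFO — newest first]: 41 @ $16.25 = $666.25
Jul 17, 608 sold [LIFO — newest first]: 69 @ $16.60 + 312 @ $16.25 + 227 @ $20.05 = $10,766.75
Jul 20, 80 sold [LIFO — newest first]: 80 @ $20.05 = $1,604.00
Total COGS = $666.25 + $10,766.75 + $1,604.00 = $13,037.00
Ending inventory: 158 @ $17.70 + 170 @ $21.00 + 17 @ $20.05 = $6,707.45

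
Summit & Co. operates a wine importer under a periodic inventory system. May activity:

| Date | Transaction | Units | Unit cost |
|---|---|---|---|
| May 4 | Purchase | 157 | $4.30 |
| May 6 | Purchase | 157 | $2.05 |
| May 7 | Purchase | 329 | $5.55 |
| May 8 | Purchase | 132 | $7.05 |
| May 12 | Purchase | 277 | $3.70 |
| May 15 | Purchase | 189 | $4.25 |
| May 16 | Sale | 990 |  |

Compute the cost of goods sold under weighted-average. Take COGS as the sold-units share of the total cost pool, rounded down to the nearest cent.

COGS = $4,452.72

May 16, sell 990: 990/1241 × $5,581.65 → $4,452.72
Ending inventory (cost pool remaining) = $1,128.93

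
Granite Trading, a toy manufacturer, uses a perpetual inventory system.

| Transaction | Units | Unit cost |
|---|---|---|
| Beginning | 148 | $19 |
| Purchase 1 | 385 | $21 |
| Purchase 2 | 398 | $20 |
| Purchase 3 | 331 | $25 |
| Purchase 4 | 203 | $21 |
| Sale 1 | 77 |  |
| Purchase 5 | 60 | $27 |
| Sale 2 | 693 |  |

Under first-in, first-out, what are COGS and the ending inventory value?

Sale 1 (77) [FIFO — oldest first]: 77 @ $19 = $1,463
Sale 2 (693) [FIFO — oldest first]: 71 @ $19 + 385 @ $21 + 237 @ $20 = $14,174
Total COGS = $1,463 + $14,174 = $15,637
Ending inventory: 161 @ $20 + 331 @ $25 + 203 @ $21 + 60 @ $27 = $17,378

COGS = $15,637; ending inventory = $17,378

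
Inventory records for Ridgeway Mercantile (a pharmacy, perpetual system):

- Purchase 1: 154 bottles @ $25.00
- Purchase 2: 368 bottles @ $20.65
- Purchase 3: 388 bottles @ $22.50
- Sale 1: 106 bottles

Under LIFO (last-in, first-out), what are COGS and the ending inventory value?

Sale 1 (106) [LIFO — newest first]: 106 @ $22.50 = $2,385.00
Ending inventory: 154 @ $25.00 + 368 @ $20.65 + 282 @ $22.50 = $17,794.20

COGS = $2,385.00; ending inventory = $17,794.20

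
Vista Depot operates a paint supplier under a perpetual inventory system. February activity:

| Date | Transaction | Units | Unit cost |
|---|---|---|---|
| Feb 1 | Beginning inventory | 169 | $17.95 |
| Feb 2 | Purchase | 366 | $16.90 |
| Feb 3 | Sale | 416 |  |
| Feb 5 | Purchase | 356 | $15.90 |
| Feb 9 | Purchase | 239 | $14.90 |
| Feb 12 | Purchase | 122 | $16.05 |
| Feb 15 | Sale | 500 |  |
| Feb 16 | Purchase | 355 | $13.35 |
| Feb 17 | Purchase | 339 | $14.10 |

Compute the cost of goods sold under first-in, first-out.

COGS = $15,251.85

Feb 3, 416 sold [FIFO — oldest first]: 169 @ $17.95 + 247 @ $16.90 = $7,207.85
Feb 15, 500 sold [FIFO — oldest first]: 119 @ $16.90 + 356 @ $15.90 + 25 @ $14.90 = $8,044.00
Total COGS = $7,207.85 + $8,044.00 = $15,251.85
Ending inventory: 214 @ $14.90 + 122 @ $16.05 + 355 @ $13.35 + 339 @ $14.10 = $14,665.85
Check: goods available $29,917.70 = COGS $15,251.85 + ending $14,665.85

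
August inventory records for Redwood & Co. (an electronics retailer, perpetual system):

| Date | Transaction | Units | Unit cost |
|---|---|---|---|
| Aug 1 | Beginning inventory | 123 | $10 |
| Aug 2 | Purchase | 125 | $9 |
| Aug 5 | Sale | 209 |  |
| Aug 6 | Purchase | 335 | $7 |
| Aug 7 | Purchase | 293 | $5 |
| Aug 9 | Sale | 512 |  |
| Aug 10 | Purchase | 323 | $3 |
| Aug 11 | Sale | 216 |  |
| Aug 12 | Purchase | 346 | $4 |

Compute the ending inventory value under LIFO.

Aug 5, 209 sold [LIFO — newest first]: 125 @ $9 + 84 @ $10 = $1,965
Aug 9, 512 sold [LIFO — newest first]: 293 @ $5 + 219 @ $7 = $2,998
Aug 11, 216 sold [LIFO — newest first]: 216 @ $3 = $648
Total COGS = $1,965 + $2,998 + $648 = $5,611
Ending inventory: 39 @ $10 + 116 @ $7 + 107 @ $3 + 346 @ $4 = $2,907
Check: goods available $8,518 = COGS $5,611 + ending $2,907

Ending inventory = $2,907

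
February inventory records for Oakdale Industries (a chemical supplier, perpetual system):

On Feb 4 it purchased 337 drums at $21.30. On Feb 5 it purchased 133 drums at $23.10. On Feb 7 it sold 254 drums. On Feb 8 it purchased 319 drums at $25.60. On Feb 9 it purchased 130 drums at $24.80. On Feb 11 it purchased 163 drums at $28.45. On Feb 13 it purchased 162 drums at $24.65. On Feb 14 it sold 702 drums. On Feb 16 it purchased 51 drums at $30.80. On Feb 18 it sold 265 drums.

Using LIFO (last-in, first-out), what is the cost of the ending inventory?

Feb 7, 254 sold [LIFO — newest first]: 133 @ $23.10 + 121 @ $21.30 = $5,649.60
Feb 14, 702 sold [LIFO — newest first]: 162 @ $24.65 + 163 @ $28.45 + 130 @ $24.80 + 247 @ $25.60 = $18,177.85
Feb 18, 265 sold [LIFO — newest first]: 51 @ $30.80 + 72 @ $25.60 + 142 @ $21.30 = $6,438.60
Total COGS = $5,649.60 + $18,177.85 + $6,438.60 = $30,266.05
Ending inventory: 74 @ $21.30 = $1,576.20

Ending inventory = $1,576.20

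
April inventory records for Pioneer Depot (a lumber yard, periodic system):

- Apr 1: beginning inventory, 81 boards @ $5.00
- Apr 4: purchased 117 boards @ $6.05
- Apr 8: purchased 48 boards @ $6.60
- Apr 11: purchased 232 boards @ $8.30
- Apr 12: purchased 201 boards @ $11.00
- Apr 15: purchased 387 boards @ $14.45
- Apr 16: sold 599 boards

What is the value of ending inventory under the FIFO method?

Apr 16, 599 sold [FIFO — oldest first]: 81 @ $5.00 + 117 @ $6.05 + 48 @ $6.60 + 232 @ $8.30 + 121 @ $11.00 = $4,686.25
Ending inventory: 80 @ $11.00 + 387 @ $14.45 = $6,472.15

Ending inventory = $6,472.15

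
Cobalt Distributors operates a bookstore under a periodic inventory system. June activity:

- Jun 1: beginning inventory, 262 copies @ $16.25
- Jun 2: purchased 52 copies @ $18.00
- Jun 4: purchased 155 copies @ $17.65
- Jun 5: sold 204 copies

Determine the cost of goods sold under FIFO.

Jun 5, 204 sold [FIFO — oldest first]: 204 @ $16.25 = $3,315.00
Ending inventory: 58 @ $16.25 + 52 @ $18.00 + 155 @ $17.65 = $4,614.25
Check: goods available $7,929.25 = COGS $3,315.00 + ending $4,614.25

COGS = $3,315.00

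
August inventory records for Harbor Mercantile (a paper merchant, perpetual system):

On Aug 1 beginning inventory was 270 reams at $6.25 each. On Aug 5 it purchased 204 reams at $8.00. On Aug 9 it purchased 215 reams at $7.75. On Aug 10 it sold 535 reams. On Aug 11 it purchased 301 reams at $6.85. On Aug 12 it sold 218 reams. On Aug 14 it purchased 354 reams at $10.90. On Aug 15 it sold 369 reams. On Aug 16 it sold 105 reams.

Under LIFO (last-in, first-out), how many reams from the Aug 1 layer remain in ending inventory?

Aug 10, 535 sold [LIFO — newest first]: 215 @ $7.75 + 204 @ $8.00 + 116 @ $6.25 = $4,023.25
Aug 12, 218 sold [LIFO — newest first]: 218 @ $6.85 = $1,493.30
Aug 15, 369 sold [LIFO — newest first]: 354 @ $10.90 + 15 @ $6.85 = $3,961.35
Aug 16, 105 sold [LIFO — newest first]: 68 @ $6.85 + 37 @ $6.25 = $697.05
Total COGS = $4,023.25 + $1,493.30 + $3,961.35 + $697.05 = $10,174.95
Ending inventory: 117 @ $6.25 = $731.25
Check: goods available $10,906.20 = COGS $10,174.95 + ending $731.25

117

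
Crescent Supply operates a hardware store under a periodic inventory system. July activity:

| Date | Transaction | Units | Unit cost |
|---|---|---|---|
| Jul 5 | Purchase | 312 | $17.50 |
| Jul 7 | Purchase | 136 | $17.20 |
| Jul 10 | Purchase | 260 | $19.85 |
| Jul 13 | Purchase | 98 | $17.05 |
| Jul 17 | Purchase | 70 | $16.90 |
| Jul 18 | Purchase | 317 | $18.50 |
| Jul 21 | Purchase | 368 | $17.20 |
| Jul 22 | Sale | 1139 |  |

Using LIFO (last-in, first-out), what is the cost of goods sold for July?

Jul 22, 1139 sold [LIFO — newest first]: 368 @ $17.20 + 317 @ $18.50 + 70 @ $16.90 + 98 @ $17.05 + 260 @ $19.85 + 26 @ $17.20 = $20,656.20
Ending inventory: 312 @ $17.50 + 110 @ $17.20 = $7,352.00
Check: goods available $28,008.20 = COGS $20,656.20 + ending $7,352.00

COGS = $20,656.20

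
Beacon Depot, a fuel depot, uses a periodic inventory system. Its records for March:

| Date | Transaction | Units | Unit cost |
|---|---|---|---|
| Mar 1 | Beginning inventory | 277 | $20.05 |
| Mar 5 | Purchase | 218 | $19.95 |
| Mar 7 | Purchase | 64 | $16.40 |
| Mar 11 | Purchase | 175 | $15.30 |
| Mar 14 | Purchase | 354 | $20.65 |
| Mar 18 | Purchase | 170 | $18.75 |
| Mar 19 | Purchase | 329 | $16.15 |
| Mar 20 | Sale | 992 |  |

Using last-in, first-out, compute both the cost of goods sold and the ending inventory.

COGS = $17,937.65; ending inventory = $11,503.35

Mar 20, 992 sold [LIFO — newest first]: 329 @ $16.15 + 170 @ $18.75 + 354 @ $20.65 + 139 @ $15.30 = $17,937.65
Ending inventory: 277 @ $20.05 + 218 @ $19.95 + 64 @ $16.40 + 36 @ $15.30 = $11,503.35
Check: goods available $29,441.00 = COGS $17,937.65 + ending $11,503.35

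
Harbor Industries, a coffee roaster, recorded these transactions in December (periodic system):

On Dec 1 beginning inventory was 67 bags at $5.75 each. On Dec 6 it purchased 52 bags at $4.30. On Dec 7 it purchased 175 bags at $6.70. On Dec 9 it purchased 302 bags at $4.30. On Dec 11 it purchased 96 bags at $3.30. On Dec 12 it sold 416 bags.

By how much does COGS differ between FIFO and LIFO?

FIFO COGS: 67 @ $5.75 + 52 @ $4.30 + 175 @ $6.70 + 122 @ $4.30 = $2,305.95
LIFO COGS: 96 @ $3.30 + 302 @ $4.30 + 18 @ $6.70 = $1,736.00
Difference = |$2,305.95 − $1,736.00| = $569.95

$569.95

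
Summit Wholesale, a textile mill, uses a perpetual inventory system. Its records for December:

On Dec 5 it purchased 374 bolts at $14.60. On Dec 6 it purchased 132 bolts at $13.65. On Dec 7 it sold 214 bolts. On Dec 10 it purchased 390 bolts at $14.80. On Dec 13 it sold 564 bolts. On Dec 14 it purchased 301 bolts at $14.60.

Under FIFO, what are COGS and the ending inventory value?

Dec 7, 214 sold [FIFO — oldest first]: 214 @ $14.60 = $3,124.40
Dec 13, 564 sold [FIFO — oldest first]: 160 @ $14.60 + 132 @ $13.65 + 272 @ $14.80 = $8,163.40
Total COGS = $3,124.40 + $8,163.40 = $11,287.80
Ending inventory: 118 @ $14.80 + 301 @ $14.60 = $6,141.00

COGS = $11,287.80; ending inventory = $6,141.00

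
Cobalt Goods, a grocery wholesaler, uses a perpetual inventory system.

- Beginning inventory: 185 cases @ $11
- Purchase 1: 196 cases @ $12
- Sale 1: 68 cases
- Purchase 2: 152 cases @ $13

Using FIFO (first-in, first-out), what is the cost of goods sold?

COGS = $748

Sale 1 (68) [FIFO — oldest first]: 68 @ $11 = $748
Ending inventory: 117 @ $11 + 196 @ $12 + 152 @ $13 = $5,615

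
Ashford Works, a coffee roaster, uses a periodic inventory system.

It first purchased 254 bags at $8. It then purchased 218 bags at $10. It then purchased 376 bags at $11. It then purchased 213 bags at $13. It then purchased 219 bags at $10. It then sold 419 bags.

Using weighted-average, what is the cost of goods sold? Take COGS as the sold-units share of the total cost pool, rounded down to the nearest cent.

Sale 1, sell 419: 419/1280 × $13,307.00 → $4,355.96
Ending inventory (cost pool remaining) = $8,951.04

COGS = $4,355.96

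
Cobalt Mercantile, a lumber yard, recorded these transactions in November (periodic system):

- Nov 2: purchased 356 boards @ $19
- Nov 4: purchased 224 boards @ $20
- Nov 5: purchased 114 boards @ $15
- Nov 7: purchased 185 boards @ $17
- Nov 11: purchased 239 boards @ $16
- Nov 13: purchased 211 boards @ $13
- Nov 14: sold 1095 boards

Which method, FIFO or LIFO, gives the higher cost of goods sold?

FIFO COGS: 356 @ $19 + 224 @ $20 + 114 @ $15 + 185 @ $17 + 216 @ $16 = $19,555
LIFO COGS: 211 @ $13 + 239 @ $16 + 185 @ $17 + 114 @ $15 + 224 @ $20 + 122 @ $19 = $18,220

FIFO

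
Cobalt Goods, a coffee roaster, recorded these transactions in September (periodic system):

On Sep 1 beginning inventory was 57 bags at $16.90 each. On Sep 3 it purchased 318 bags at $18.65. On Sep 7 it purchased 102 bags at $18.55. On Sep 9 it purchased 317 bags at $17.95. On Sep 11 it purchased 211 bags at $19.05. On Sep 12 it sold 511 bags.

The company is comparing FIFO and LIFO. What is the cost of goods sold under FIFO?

FIFO COGS: 57 @ $16.90 + 318 @ $18.65 + 102 @ $18.55 + 34 @ $17.95 = $9,396.40
LIFO COGS: 211 @ $19.05 + 300 @ $17.95 = $9,404.55

COGS = $9,396.40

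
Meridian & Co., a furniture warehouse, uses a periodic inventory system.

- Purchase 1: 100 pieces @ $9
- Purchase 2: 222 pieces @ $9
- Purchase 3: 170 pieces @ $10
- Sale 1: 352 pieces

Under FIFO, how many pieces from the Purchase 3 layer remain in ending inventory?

140

Sale 1 (352) [FIFO — oldest first]: 100 @ $9 + 222 @ $9 + 30 @ $10 = $3,198
Ending inventory: 140 @ $10 = $1,400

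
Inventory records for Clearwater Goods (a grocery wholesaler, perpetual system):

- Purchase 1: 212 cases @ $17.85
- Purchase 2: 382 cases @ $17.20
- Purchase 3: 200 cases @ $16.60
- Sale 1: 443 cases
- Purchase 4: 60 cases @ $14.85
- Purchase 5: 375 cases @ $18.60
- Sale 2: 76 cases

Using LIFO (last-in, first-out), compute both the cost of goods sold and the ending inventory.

Sale 1 (443) [LIFO — newest first]: 200 @ $16.60 + 243 @ $17.20 = $7,499.60
Sale 2 (76) [LIFO — newest first]: 76 @ $18.60 = $1,413.60
Total COGS = $7,499.60 + $1,413.60 = $8,913.20
Ending inventory: 212 @ $17.85 + 139 @ $17.20 + 60 @ $14.85 + 299 @ $18.60 = $12,627.40
Check: goods available $21,540.60 = COGS $8,913.20 + ending $12,627.40

COGS = $8,913.20; ending inventory = $12,627.40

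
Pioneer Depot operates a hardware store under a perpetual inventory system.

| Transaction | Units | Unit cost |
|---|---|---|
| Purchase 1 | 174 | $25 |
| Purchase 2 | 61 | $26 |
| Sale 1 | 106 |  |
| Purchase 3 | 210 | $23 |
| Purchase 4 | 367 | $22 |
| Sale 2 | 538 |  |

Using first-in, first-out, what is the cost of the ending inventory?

Ending inventory = $3,696

Sale 1 (106) [FIFO — oldest first]: 106 @ $25 = $2,650
Sale 2 (538) [FIFO — oldest first]: 68 @ $25 + 61 @ $26 + 210 @ $23 + 199 @ $22 = $12,494
Total COGS = $2,650 + $12,494 = $15,144
Ending inventory: 168 @ $22 = $3,696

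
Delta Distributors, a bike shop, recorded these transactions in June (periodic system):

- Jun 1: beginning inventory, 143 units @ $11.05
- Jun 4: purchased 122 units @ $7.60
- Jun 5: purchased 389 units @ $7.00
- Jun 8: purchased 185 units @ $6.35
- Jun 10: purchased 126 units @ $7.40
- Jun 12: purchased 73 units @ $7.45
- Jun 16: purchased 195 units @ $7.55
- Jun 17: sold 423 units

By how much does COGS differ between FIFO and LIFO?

FIFO COGS: 143 @ $11.05 + 122 @ $7.60 + 158 @ $7.00 = $3,613.35
LIFO COGS: 195 @ $7.55 + 73 @ $7.45 + 126 @ $7.40 + 29 @ $6.35 = $3,132.65
Difference = |$3,613.35 − $3,132.65| = $480.70

$480.70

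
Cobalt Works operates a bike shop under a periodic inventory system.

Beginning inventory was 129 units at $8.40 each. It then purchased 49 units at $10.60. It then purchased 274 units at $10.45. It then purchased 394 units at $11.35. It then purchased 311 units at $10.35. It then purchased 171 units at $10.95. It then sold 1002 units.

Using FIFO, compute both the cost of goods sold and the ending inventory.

Sale 1 (1002) [FIFO — oldest first]: 129 @ $8.40 + 49 @ $10.60 + 274 @ $10.45 + 394 @ $11.35 + 156 @ $10.35 = $10,552.80
Ending inventory: 155 @ $10.35 + 171 @ $10.95 = $3,476.70

COGS = $10,552.80; ending inventory = $3,476.70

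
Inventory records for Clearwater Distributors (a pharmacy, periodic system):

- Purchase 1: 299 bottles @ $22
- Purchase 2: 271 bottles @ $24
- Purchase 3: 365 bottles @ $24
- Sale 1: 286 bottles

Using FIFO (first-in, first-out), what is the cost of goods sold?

COGS = $6,292

Sale 1 (286) [FIFO — oldest first]: 286 @ $22 = $6,292
Ending inventory: 13 @ $22 + 271 @ $24 + 365 @ $24 = $15,550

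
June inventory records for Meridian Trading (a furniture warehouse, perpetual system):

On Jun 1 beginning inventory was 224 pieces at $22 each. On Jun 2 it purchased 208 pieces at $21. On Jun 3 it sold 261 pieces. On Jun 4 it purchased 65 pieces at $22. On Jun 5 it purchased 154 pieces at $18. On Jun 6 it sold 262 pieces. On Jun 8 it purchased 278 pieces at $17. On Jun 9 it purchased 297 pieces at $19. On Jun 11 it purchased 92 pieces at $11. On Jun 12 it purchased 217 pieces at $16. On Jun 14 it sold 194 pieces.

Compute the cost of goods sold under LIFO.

COGS = $13,786

Jun 3, 261 sold [LIFO — newest first]: 208 @ $21 + 53 @ $22 = $5,534
Jun 6, 262 sold [LIFO — newest first]: 154 @ $18 + 65 @ $22 + 43 @ $22 = $5,148
Jun 14, 194 sold [LIFO — newest first]: 194 @ $16 = $3,104
Total COGS = $5,534 + $5,148 + $3,104 = $13,786
Ending inventory: 128 @ $22 + 278 @ $17 + 297 @ $19 + 92 @ $11 + 23 @ $16 = $14,565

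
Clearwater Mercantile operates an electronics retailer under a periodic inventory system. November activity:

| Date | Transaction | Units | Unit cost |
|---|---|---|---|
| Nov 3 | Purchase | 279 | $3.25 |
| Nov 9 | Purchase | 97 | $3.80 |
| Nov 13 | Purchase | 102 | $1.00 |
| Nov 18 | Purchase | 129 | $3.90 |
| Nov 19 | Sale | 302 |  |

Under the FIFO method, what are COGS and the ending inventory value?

COGS = $994.15; ending inventory = $886.30

Nov 19, 302 sold [FIFO — oldest first]: 279 @ $3.25 + 23 @ $3.80 = $994.15
Ending inventory: 74 @ $3.80 + 102 @ $1.00 + 129 @ $3.90 = $886.30
Check: goods available $1,880.45 = COGS $994.15 + ending $886.30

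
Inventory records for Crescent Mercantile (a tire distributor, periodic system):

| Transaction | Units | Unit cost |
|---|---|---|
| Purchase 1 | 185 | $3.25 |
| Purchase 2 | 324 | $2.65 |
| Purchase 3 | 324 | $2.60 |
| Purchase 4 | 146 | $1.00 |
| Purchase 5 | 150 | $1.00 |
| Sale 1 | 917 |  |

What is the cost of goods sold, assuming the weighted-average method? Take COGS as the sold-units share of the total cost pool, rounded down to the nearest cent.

Sale 1, sell 917: 917/1129 × $2,598.25 → $2,110.35
Ending inventory (cost pool remaining) = $487.90
Check: goods available $2,598.25 = COGS $2,110.35 + ending $487.90

COGS = $2,110.35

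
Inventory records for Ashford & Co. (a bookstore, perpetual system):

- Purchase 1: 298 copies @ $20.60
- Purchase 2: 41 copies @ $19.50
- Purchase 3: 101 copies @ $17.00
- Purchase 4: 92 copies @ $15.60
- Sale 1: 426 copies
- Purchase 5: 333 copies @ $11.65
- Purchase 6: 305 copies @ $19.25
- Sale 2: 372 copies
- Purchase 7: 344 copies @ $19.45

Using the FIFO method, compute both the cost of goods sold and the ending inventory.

Sale 1 (426) [FIFO — oldest first]: 298 @ $20.60 + 41 @ $19.50 + 87 @ $17.00 = $8,417.30
Sale 2 (372) [FIFO — oldest first]: 14 @ $17.00 + 92 @ $15.60 + 266 @ $11.65 = $4,772.10
Total COGS = $8,417.30 + $4,772.10 = $13,189.40
Ending inventory: 67 @ $11.65 + 305 @ $19.25 + 344 @ $19.45 = $13,342.60
Check: goods available $26,532.00 = COGS $13,189.40 + ending $13,342.60

COGS = $13,189.40; ending inventory = $13,342.60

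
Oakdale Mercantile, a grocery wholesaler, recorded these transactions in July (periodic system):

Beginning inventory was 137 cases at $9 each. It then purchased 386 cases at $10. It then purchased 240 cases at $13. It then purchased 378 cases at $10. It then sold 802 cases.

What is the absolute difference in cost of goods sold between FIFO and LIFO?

FIFO COGS: 137 @ $9 + 386 @ $10 + 240 @ $13 + 39 @ $10 = $8,603
LIFO COGS: 378 @ $10 + 240 @ $13 + 184 @ $10 = $8,740
Difference = |$8,603 − $8,740| = $137

$137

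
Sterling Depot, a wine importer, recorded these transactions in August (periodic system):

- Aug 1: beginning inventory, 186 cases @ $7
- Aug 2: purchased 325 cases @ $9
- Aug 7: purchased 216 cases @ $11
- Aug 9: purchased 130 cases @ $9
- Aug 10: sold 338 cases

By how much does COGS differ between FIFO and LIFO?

$788

FIFO COGS: 186 @ $7 + 152 @ $9 = $2,670
LIFO COGS: 130 @ $9 + 208 @ $11 = $3,458
Difference = |$2,670 − $3,458| = $788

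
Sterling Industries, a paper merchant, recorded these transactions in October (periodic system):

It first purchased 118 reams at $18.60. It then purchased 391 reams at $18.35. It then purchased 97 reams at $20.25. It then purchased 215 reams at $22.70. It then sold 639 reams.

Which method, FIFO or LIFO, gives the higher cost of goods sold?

FIFO COGS: 118 @ $18.60 + 391 @ $18.35 + 97 @ $20.25 + 33 @ $22.70 = $12,083.00
LIFO COGS: 215 @ $22.70 + 97 @ $20.25 + 327 @ $18.35 = $12,845.20

LIFO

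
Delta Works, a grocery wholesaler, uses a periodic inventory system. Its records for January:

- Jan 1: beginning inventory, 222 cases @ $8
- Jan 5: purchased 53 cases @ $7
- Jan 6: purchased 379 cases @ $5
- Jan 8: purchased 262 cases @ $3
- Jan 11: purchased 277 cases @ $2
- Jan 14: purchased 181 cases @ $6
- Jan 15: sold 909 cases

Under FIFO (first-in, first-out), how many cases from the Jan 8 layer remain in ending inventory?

7

Jan 15, 909 sold [FIFO — oldest first]: 222 @ $8 + 53 @ $7 + 379 @ $5 + 255 @ $3 = $4,807
Ending inventory: 7 @ $3 + 277 @ $2 + 181 @ $6 = $1,661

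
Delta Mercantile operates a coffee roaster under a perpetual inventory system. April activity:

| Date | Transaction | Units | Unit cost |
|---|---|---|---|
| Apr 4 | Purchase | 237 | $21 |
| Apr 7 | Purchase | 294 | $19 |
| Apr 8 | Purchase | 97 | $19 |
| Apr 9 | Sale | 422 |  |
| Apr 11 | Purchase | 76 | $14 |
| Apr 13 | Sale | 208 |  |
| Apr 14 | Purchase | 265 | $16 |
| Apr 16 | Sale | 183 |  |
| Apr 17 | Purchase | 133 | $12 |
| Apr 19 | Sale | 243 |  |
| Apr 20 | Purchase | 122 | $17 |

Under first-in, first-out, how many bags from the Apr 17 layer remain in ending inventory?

Apr 9, 422 sold [FIFO — oldest first]: 237 @ $21 + 185 @ $19 = $8,492
Apr 13, 208 sold [FIFO — oldest first]: 109 @ $19 + 97 @ $19 + 2 @ $14 = $3,942
Apr 16, 183 sold [FIFO — oldest first]: 74 @ $14 + 109 @ $16 = $2,780
Apr 19, 243 sold [FIFO — oldest first]: 156 @ $16 + 87 @ $12 = $3,540
Total COGS = $8,492 + $3,942 + $2,780 + $3,540 = $18,754
Ending inventory: 46 @ $12 + 122 @ $17 = $2,626

46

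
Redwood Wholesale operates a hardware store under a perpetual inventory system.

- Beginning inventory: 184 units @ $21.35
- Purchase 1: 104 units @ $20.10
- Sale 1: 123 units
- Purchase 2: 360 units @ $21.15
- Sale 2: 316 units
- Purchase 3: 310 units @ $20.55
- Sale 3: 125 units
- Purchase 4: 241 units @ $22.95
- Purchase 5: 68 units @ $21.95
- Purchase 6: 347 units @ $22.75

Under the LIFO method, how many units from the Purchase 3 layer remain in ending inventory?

Sale 1 (123) [LIFO — newest first]: 104 @ $20.10 + 19 @ $21.35 = $2,496.05
Sale 2 (316) [LIFO — newest first]: 316 @ $21.15 = $6,683.40
Sale 3 (125) [LIFO — newest first]: 125 @ $20.55 = $2,568.75
Total COGS = $2,496.05 + $6,683.40 + $2,568.75 = $11,748.20
Ending inventory: 165 @ $21.35 + 44 @ $21.15 + 185 @ $20.55 + 241 @ $22.95 + 68 @ $21.95 + 347 @ $22.75 = $23,172.90

185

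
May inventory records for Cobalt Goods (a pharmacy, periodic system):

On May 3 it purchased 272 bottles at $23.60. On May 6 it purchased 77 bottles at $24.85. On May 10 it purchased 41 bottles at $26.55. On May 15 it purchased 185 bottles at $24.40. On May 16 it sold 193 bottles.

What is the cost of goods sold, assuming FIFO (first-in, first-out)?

COGS = $4,554.80

May 16, 193 sold [FIFO — oldest first]: 193 @ $23.60 = $4,554.80
Ending inventory: 79 @ $23.60 + 77 @ $24.85 + 41 @ $26.55 + 185 @ $24.40 = $9,380.40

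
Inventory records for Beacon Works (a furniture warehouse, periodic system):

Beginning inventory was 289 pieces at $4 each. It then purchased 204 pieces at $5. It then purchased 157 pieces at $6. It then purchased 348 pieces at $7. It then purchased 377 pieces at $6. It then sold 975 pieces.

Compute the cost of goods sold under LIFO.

Sale 1 (975) [LIFO — newest first]: 377 @ $6 + 348 @ $7 + 157 @ $6 + 93 @ $5 = $6,105
Ending inventory: 289 @ $4 + 111 @ $5 = $1,711

COGS = $6,105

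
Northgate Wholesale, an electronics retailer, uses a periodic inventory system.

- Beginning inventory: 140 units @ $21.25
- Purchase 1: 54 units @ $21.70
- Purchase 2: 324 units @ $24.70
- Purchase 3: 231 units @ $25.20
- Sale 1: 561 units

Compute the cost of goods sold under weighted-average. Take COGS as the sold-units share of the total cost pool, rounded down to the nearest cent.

Sale 1, sell 561: 561/749 × $17,970.80 → $13,460.10
Ending inventory (cost pool remaining) = $4,510.70

COGS = $13,460.10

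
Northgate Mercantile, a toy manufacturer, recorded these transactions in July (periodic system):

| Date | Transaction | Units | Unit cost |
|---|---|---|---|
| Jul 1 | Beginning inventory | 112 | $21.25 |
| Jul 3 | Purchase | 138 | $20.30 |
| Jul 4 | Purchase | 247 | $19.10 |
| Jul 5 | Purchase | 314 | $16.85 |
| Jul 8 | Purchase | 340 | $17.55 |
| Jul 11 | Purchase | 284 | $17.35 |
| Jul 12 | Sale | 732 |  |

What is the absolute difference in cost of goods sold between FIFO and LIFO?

$1,144.65

FIFO COGS: 112 @ $21.25 + 138 @ $20.30 + 247 @ $19.10 + 235 @ $16.85 = $13,858.85
LIFO COGS: 284 @ $17.35 + 340 @ $17.55 + 108 @ $16.85 = $12,714.20
Difference = |$13,858.85 − $12,714.20| = $1,144.65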